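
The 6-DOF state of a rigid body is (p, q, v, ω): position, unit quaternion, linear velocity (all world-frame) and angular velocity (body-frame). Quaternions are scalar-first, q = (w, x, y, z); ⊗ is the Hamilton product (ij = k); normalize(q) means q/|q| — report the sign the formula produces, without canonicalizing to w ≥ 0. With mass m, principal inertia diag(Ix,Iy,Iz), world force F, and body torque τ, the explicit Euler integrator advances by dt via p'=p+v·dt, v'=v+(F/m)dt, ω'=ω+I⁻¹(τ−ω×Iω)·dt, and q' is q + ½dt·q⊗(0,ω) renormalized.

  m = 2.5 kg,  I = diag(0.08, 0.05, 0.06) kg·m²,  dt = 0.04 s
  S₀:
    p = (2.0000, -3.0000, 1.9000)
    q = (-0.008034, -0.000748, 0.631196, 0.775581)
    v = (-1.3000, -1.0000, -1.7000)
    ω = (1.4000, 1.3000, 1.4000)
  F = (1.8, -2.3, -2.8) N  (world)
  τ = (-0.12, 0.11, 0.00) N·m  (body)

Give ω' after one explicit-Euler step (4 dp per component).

ω' = (1.3309, 1.3566, 1.4364)

α = I⁻¹(τ − ω×Iω) = (-1.7275, 1.4160, 0.9100)
ω + α·dt = (1.3309, 1.3566, 1.4364)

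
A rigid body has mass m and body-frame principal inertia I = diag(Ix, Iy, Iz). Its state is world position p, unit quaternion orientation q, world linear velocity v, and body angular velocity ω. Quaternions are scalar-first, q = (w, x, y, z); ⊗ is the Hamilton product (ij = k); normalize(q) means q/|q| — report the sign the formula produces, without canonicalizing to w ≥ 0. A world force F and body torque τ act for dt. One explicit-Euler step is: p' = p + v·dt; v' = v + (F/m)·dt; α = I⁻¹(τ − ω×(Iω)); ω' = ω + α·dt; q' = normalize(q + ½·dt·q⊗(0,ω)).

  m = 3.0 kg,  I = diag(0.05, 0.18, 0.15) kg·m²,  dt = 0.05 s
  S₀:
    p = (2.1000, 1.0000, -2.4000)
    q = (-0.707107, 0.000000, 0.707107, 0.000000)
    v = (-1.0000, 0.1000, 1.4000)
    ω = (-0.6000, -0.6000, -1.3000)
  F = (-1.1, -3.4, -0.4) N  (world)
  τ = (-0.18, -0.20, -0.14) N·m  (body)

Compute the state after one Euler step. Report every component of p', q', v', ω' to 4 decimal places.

p' = (2.0500, 1.0050, -2.3300)
q' = (-0.6960, -0.0124, 0.7172, 0.0336)
v' = (-1.0183, 0.0433, 1.3933)
ω' = (-0.7566, -0.6339, -1.3623)

a = (-0.3667, -1.1333, -0.1333)
new position p' = (2.0500, 1.0050, -2.3300)
v + (F/m)dt = (-1.0183, 0.0433, 1.3933)
(τ − ω×Iω)/I = (-3.1320, -0.6778, -1.2453)
new body rate ω' = (-0.7566, -0.6339, -1.3623)
q⊗(0,ω) = (0.4242642, -0.4949749, 0.4242642, 1.3435033)
q' = normalize(q + ½dt·q⊗(0,ω)) = (-0.6960, -0.0124, 0.7172, 0.0336)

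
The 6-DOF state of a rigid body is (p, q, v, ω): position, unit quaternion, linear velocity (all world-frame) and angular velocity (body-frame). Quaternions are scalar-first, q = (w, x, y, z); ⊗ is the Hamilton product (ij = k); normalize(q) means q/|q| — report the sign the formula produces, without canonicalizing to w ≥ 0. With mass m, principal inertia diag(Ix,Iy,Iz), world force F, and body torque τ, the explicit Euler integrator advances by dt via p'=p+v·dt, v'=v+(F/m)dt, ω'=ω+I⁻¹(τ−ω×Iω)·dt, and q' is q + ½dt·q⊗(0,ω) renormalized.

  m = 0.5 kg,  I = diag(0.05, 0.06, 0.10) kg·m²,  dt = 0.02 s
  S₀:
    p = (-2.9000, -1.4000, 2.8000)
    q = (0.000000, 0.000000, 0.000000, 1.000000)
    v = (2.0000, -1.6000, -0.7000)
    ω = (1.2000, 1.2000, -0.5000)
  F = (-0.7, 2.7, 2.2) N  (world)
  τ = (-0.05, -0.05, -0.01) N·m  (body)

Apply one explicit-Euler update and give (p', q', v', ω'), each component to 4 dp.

angular accel α = (-0.5200, -1.3333, -0.2440)
new body rate ω' = (1.1896, 1.1733, -0.5049)
2q̇ = q⊗(0,ω) = (0.5000000, -1.2000000, 1.2000000, 0.0000000)
updated quaternion q' = (0.0050, -0.0120, 0.0120, 0.9998)
linear accel F/m = (-1.4000, 5.4000, 4.4000)
p' = p + v·dt = (-2.8600, -1.4320, 2.7860)
v' = v + a·dt = (1.9720, -1.4920, -0.6120)

p' = (-2.8600, -1.4320, 2.7860)
q' = (0.0050, -0.0120, 0.0120, 0.9998)
v' = (1.9720, -1.4920, -0.6120)
ω' = (1.1896, 1.1733, -0.5049)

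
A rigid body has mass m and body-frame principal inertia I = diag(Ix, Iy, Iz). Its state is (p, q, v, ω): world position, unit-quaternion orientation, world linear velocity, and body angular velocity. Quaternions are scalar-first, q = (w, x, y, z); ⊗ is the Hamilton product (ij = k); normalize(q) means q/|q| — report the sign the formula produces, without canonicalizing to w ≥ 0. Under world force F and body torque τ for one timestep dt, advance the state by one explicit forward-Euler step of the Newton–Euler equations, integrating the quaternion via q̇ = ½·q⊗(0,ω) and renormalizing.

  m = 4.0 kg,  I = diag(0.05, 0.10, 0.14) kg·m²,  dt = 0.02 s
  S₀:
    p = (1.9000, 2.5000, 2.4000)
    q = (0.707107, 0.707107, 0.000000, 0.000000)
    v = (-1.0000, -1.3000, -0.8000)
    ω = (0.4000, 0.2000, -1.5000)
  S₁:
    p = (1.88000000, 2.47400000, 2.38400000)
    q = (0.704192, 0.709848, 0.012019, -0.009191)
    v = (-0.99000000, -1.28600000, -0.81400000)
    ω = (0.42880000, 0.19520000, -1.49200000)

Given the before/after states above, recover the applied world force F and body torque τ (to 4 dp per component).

Δω = ω₁−ω₀ = (0.02880000, -0.00480000, 0.00800000)
ω₀×(Iω₀) = (-0.0120, 0.0540, 0.0040)
applied torque τ = (0.0600, 0.0300, 0.0600)
Δv = v₁−v₀ = (0.01000000, 0.01400000, -0.01400000)
applied force F = (2.0000, 2.8000, -2.8000)

F = (2.0000, 2.8000, -2.8000)
τ = (0.0600, 0.0300, 0.0600)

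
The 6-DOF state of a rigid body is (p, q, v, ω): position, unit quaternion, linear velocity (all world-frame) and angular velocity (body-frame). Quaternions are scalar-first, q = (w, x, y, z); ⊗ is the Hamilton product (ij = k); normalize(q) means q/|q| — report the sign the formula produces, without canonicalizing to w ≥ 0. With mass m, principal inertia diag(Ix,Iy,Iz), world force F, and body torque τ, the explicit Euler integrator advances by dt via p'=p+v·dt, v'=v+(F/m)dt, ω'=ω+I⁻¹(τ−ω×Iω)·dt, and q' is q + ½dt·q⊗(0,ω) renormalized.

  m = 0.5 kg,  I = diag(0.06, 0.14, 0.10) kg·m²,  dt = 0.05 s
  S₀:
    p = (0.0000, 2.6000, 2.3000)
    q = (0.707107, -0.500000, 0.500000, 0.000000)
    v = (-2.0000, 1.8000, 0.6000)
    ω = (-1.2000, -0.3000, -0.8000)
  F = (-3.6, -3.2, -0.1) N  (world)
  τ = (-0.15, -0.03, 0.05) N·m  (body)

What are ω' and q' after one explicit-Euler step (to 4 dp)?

ω' = (-1.3170, -0.2970, -0.7894)
q' = (0.6954, -0.5309, 0.4844, 0.0046)

(τ − ω×Iω)/I = (-2.3400, 0.0600, 0.2120)
new body rate ω' = (-1.3170, -0.2970, -0.7894)
2q̇ = q⊗(0,ω) = (-0.4500000, -1.2485284, -0.6121321, 0.1843144)
q + ½dt·q⊗(0,ω), renormalized = (0.6954, -0.5309, 0.4844, 0.0046)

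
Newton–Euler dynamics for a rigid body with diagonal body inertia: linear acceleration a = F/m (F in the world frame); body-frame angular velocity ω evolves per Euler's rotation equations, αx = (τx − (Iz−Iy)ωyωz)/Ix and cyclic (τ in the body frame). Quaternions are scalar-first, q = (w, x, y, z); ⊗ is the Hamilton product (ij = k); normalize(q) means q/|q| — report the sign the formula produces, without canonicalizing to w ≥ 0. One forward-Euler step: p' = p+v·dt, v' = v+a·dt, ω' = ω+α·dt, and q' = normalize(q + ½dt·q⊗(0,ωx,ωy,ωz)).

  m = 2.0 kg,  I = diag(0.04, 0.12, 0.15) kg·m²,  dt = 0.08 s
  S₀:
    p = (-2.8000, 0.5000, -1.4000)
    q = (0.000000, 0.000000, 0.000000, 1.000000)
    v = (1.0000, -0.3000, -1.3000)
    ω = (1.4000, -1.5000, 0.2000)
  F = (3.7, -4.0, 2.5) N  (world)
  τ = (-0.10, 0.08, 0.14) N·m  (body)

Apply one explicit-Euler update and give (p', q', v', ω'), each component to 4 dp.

p' = (-2.7200, 0.4760, -1.5040)
q' = (-0.0080, 0.0598, 0.0558, 0.9966)
v' = (1.1480, -0.4600, -1.2000)
ω' = (1.2180, -1.4261, 0.3643)

ω×(Iω) gyroscopic = (-0.0090, -0.0308, -0.1680)
(τ − ω×Iω)/I = (-2.2750, 0.9233, 2.0533)
new body rate ω' = (1.2180, -1.4261, 0.3643)
Hamilton product q⊗(0,ω) = (-0.2000000, 1.5000000, 1.4000000, 0.0000000)
q + ½dt·q⊗(0,ω), renormalized = (-0.0080, 0.0598, 0.0558, 0.9966)
a = (1.8500, -2.0000, 1.2500)
new position p' = (-2.7200, 0.4760, -1.5040)
v + (F/m)dt = (1.1480, -0.4600, -1.2000)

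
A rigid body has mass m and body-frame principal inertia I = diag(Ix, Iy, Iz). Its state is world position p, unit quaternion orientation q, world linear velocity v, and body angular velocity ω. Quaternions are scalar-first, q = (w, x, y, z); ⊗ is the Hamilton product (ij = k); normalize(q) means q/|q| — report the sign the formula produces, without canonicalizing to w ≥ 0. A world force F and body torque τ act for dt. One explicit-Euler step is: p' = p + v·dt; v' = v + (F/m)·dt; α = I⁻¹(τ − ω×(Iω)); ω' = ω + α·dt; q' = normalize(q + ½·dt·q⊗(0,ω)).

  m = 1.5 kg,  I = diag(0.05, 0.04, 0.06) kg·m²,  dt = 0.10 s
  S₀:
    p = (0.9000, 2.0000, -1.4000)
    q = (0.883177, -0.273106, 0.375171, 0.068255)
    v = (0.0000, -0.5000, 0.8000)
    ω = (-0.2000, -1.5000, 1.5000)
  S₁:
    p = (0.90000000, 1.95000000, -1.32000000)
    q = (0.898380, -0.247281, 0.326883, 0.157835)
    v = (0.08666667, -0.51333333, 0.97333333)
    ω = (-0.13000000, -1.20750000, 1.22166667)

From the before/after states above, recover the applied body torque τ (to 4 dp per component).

ω₁ − ω₀ = (0.07000000, 0.29250000, -0.27833333)
precession coupling = (-0.0450, 0.0030, -0.0030)
applied torque τ = (-0.0100, 0.1200, -0.1700)

τ = (-0.0100, 0.1200, -0.1700)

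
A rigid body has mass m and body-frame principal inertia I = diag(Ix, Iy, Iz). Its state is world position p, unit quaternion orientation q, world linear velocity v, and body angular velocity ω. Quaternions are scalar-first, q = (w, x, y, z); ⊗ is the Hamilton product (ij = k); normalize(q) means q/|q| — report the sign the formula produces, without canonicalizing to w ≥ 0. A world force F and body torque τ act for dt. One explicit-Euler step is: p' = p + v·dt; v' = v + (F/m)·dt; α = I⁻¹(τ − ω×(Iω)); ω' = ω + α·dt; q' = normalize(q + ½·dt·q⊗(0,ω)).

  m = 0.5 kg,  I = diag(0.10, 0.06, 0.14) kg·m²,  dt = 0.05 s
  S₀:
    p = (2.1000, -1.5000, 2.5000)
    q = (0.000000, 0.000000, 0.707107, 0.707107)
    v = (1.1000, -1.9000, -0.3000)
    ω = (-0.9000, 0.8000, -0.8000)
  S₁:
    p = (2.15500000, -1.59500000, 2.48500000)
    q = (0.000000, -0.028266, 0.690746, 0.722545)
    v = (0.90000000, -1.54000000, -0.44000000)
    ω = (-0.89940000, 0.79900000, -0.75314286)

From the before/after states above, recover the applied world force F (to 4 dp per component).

velocity change Δv = (-0.20000000, 0.36000000, -0.14000000)
m·(v₁−v₀)/dt = (-2.0000, 3.6000, -1.4000)

F = (-2.0000, 3.6000, -1.4000)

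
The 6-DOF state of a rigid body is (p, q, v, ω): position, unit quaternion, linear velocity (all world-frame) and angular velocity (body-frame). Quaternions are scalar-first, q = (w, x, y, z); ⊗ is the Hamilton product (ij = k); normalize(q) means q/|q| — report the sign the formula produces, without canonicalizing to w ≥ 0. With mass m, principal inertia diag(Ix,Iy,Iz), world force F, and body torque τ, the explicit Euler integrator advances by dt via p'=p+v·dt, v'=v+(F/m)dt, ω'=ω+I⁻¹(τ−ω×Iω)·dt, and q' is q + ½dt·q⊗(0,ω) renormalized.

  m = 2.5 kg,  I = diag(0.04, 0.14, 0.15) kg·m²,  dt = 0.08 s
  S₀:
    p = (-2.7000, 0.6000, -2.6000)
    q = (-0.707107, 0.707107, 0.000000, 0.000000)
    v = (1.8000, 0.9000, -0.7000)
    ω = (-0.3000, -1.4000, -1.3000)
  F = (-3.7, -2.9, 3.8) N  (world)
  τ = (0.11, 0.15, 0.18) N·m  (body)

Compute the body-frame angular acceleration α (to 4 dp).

α = (2.2950, 1.3779, 0.9200)

precession coupling ω×(Iω) = (0.0182, -0.0429, 0.0420)
angular accel α = (2.2950, 1.3779, 0.9200)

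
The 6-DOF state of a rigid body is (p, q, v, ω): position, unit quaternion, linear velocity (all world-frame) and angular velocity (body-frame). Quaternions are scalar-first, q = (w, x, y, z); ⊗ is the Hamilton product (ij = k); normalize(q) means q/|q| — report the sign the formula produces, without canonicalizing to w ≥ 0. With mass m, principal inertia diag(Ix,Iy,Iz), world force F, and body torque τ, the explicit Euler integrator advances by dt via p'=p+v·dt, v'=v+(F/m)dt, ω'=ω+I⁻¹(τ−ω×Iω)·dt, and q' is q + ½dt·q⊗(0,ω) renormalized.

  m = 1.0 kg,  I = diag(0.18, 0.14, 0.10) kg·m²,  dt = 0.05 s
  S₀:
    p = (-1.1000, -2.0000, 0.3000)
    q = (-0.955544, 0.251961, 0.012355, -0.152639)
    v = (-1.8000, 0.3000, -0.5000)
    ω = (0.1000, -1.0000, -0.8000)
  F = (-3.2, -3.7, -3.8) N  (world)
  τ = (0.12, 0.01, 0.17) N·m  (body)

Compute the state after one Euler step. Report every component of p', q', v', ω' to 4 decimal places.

p' = (-1.1900, -1.9850, 0.2750)
q' = (-0.9584, 0.2454, 0.0409, -0.1398)
v' = (-1.9600, 0.1150, -0.6900)
ω' = (0.1422, -0.9941, -0.7170)

linear accel F/m = (-3.2000, -3.7000, -3.8000)
new position p' = (-1.1900, -1.9850, 0.2750)
new velocity v' = (-1.9600, 0.1150, -0.6900)
precession coupling ω×(Iω) = (-0.0320, -0.0064, 0.0040)
α = I⁻¹(τ − ω×Iω) = (0.8444, 0.1171, 1.6600)
ω' = ω + α·dt = (0.1422, -0.9941, -0.7170)
2q̇ = q⊗(0,ω) = (-0.1349523, -0.2580774, 1.1418489, 0.5112387)
q + ½dt·q⊗(0,ω), renormalized = (-0.9584, 0.2454, 0.0409, -0.1398)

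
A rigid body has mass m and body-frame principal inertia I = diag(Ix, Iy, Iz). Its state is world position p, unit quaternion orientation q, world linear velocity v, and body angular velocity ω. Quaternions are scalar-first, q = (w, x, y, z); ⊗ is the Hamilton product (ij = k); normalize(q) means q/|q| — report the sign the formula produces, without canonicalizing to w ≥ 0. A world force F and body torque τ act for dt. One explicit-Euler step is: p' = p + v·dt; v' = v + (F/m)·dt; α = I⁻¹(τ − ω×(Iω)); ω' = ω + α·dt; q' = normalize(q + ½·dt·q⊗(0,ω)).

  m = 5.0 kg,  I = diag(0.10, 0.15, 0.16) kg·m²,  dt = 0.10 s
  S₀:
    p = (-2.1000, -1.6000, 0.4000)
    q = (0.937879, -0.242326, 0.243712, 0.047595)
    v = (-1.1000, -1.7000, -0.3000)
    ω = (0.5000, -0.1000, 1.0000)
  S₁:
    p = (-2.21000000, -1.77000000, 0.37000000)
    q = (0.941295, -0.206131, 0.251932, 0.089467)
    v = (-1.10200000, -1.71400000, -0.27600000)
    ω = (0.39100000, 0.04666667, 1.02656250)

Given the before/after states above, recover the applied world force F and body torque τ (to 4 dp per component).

F = (-0.1000, -0.7000, 1.2000)
τ = (-0.1100, 0.1900, 0.0400)

Δω = ω₁−ω₀ = (-0.10900000, 0.14666667, 0.02656250)
τ = I·(Δω/dt) + ω₀×(Iω₀) = (-0.1100, 0.1900, 0.0400)
v₁ − v₀ = (-0.00200000, -0.01400000, 0.02400000)
m·(v₁−v₀)/dt = (-0.1000, -0.7000, 1.2000)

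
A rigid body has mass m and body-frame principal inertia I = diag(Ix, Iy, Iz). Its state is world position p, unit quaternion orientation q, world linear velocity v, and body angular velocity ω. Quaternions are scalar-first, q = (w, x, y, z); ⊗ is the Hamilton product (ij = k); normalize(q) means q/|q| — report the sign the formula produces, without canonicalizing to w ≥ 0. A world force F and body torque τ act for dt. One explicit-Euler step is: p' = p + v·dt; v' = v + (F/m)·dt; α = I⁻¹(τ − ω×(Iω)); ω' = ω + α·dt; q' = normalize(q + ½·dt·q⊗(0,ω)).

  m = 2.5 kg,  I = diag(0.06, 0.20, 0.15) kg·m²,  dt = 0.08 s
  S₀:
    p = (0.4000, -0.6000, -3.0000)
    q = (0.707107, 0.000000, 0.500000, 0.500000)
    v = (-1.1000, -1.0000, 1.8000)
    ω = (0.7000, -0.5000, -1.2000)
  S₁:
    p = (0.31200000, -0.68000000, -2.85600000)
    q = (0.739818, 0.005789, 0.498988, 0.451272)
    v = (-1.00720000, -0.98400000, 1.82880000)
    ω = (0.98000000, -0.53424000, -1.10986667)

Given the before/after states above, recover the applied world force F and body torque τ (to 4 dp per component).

Δω = ω₁−ω₀ = (0.28000000, -0.03424000, 0.09013333)
precession coupling = (-0.0300, 0.0756, -0.0490)
I·α + gyro = (0.1800, -0.0100, 0.1200)
velocity change Δv = (0.09280000, 0.01600000, 0.02880000)
applied force F = (2.9000, 0.5000, 0.9000)

F = (2.9000, 0.5000, 0.9000)
τ = (0.1800, -0.0100, 0.1200)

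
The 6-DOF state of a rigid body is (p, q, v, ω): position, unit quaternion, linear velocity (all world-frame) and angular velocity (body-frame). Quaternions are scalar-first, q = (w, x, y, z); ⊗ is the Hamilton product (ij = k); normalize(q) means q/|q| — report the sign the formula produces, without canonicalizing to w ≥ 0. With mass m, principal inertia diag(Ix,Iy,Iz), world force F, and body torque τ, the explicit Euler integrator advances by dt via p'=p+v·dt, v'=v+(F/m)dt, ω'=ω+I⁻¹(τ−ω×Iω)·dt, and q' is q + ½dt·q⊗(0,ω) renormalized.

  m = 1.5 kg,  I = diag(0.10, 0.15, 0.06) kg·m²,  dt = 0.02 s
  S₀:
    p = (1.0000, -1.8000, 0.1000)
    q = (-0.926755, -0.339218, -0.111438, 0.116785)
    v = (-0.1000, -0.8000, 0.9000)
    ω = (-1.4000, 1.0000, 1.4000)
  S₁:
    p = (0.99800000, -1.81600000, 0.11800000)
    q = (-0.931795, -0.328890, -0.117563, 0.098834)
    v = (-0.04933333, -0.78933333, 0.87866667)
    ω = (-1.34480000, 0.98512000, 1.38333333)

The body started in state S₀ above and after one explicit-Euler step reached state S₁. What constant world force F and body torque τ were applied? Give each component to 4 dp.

velocity change Δv = (0.05066667, 0.01066667, -0.02133333)
m·(v₁−v₀)/dt = (3.8000, 0.8000, -1.6000)
ω₁ − ω₀ = (0.05520000, -0.01488000, -0.01666667)
ω₀×(Iω₀) = (-0.1260, -0.0784, -0.0700)
I·α + gyro = (0.1500, -0.1900, -0.1200)

F = (3.8000, 0.8000, -1.6000)
τ = (0.1500, -0.1900, -0.1200)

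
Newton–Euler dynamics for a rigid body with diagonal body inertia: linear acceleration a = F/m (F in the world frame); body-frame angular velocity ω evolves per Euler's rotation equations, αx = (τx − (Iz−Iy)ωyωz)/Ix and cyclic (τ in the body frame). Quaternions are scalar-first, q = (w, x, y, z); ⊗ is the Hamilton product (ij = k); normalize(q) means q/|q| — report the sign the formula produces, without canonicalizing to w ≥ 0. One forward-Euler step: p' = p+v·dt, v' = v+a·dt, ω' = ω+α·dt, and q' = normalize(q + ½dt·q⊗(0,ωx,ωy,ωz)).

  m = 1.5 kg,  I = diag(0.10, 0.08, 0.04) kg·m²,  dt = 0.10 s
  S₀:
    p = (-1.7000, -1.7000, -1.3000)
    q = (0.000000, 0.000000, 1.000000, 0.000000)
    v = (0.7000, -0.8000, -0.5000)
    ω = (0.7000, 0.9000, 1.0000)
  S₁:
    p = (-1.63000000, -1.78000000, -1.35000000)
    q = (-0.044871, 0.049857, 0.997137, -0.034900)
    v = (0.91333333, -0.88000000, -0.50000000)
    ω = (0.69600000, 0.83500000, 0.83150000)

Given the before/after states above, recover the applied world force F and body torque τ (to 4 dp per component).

Δv = v₁−v₀ = (0.21333333, -0.08000000, 0.00000000)
applied force F = (3.2000, -1.2000, 0.0000)
Δω = ω₁−ω₀ = (-0.00400000, -0.06500000, -0.16850000)
ω₀×(Iω₀) = (-0.0360, 0.0420, -0.0126)
τ = I·(Δω/dt) + ω₀×(Iω₀) = (-0.0400, -0.0100, -0.0800)

F = (3.2000, -1.2000, 0.0000)
τ = (-0.0400, -0.0100, -0.0800)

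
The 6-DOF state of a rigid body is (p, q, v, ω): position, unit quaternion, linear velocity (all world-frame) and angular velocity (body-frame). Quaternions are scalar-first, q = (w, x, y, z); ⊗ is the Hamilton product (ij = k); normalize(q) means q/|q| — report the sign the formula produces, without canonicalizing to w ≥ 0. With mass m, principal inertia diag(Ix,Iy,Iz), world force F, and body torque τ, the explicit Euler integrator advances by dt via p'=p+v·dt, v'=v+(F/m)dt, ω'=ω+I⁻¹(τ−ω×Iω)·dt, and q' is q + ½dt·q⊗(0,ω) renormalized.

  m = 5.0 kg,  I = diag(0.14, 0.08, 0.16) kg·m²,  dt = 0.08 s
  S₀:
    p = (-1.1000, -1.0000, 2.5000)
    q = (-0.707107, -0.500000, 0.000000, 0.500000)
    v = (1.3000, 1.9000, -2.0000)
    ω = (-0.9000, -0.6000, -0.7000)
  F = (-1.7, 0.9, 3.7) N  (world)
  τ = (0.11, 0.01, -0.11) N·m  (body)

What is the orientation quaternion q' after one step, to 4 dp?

q' = (-0.7102, -0.4619, -0.0150, 0.5311)

q⊗(0,ω) = (-0.1000000, 0.9363963, -0.3757358, 0.7949749)
q + ½dt·q⊗(0,ω), renormalized = (-0.7102, -0.4619, -0.0150, 0.5311)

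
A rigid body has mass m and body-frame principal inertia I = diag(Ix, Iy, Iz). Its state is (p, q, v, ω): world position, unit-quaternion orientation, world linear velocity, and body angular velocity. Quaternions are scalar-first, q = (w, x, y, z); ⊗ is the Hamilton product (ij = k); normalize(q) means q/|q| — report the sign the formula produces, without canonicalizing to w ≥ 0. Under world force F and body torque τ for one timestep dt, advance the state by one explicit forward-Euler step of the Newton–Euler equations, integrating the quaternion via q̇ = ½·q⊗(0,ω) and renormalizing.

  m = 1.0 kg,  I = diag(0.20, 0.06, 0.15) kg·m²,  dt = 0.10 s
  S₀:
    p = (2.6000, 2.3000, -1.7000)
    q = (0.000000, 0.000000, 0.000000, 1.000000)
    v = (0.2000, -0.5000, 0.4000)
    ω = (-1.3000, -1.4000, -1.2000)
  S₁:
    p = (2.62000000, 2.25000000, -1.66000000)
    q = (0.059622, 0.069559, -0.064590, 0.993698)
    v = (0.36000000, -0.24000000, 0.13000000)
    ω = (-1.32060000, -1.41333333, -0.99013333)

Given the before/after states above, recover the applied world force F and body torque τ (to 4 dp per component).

velocity change Δv = (0.16000000, 0.26000000, -0.27000000)
m·(v₁−v₀)/dt = (1.6000, 2.6000, -2.7000)
rate change Δω = (-0.02060000, -0.01333333, 0.20986667)
I·α + gyro = (0.1100, 0.0700, 0.0600)

F = (1.6000, 2.6000, -2.7000)
τ = (0.1100, 0.0700, 0.0600)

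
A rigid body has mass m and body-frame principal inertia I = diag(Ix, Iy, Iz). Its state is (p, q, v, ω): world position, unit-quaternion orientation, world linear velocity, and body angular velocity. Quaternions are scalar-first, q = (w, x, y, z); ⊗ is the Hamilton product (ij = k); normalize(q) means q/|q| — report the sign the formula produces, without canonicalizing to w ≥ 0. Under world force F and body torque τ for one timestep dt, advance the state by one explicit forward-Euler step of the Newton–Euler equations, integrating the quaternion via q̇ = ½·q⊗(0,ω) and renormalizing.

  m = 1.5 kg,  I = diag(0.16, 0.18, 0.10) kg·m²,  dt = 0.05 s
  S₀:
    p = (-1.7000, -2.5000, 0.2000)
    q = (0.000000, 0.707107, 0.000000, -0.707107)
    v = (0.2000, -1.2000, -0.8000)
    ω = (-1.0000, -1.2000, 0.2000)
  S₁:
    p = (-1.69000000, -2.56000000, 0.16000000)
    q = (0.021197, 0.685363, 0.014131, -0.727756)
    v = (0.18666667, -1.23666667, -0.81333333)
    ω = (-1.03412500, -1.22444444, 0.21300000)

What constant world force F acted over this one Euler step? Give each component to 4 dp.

Δv = v₁−v₀ = (-0.01333333, -0.03666667, -0.01333333)
F = m·Δv/dt = (-0.4000, -1.1000, -0.4000)

F = (-0.4000, -1.1000, -0.4000)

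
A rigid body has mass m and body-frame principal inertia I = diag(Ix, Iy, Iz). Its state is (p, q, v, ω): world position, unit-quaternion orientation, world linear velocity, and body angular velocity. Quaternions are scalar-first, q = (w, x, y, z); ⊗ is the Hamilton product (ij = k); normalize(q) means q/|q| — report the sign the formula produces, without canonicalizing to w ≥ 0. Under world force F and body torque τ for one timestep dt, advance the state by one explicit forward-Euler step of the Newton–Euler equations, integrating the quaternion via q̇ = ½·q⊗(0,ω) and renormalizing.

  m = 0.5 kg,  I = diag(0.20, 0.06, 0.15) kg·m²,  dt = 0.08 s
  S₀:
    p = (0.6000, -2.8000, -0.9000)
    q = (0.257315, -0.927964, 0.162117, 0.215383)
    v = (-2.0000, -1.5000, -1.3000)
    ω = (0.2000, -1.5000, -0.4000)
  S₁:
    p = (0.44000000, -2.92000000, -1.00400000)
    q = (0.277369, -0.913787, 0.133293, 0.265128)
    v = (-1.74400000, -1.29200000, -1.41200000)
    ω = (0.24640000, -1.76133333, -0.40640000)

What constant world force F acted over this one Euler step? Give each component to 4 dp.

F = (1.6000, 1.3000, -0.7000)

Δv = v₁−v₀ = (0.25600000, 0.20800000, -0.11200000)
m·(v₁−v₀)/dt = (1.6000, 1.3000, -0.7000)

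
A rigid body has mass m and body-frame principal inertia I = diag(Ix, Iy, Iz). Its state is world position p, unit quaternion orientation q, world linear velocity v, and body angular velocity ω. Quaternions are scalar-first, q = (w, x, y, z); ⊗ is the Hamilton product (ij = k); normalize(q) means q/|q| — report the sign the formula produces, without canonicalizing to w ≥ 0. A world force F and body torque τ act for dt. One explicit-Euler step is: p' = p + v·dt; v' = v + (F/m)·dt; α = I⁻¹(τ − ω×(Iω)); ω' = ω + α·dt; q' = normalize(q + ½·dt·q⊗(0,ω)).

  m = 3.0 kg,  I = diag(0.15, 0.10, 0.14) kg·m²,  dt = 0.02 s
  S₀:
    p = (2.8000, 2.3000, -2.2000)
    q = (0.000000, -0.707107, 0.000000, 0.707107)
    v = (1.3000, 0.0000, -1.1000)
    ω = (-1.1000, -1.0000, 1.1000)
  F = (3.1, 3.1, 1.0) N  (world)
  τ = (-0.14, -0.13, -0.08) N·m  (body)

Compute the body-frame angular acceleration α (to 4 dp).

α = (-0.6400, -1.1790, -0.1786)

gyro term ω×Iω = (-0.0440, -0.0121, -0.0550)
angular accel α = (-0.6400, -1.1790, -0.1786)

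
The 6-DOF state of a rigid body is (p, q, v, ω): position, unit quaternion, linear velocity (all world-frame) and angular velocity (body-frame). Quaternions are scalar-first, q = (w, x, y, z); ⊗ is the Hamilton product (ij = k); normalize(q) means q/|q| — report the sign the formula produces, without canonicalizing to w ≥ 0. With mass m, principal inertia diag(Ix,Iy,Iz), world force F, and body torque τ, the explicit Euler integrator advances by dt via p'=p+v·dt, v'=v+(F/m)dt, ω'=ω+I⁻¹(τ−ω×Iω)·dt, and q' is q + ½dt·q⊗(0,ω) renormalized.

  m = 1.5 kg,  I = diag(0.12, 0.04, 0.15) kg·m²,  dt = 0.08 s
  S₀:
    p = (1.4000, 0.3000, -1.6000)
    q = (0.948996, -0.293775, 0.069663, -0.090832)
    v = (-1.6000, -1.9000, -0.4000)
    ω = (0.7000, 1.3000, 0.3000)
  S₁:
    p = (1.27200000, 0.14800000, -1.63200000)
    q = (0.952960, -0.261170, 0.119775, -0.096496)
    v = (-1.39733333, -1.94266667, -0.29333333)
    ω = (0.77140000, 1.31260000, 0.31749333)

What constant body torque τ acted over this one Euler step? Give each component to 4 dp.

Δω = ω₁−ω₀ = (0.07140000, 0.01260000, 0.01749333)
τ = I·(Δω/dt) + ω₀×(Iω₀) = (0.1500, 0.0000, -0.0400)

τ = (0.1500, 0.0000, -0.0400)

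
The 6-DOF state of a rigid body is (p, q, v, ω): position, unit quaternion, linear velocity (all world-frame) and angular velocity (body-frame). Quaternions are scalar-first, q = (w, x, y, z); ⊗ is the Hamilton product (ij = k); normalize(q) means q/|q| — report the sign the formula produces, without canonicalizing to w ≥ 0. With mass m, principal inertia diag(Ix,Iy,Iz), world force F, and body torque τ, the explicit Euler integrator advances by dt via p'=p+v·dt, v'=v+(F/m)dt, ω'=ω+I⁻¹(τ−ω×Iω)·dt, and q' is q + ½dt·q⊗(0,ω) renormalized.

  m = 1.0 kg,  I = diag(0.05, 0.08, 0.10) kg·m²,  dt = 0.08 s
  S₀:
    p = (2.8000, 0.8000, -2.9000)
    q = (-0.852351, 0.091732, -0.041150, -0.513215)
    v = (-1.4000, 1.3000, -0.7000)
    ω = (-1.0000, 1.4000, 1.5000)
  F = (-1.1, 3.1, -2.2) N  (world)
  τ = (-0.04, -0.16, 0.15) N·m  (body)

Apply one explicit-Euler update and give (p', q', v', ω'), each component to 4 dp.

p + v·dt = (2.6880, 0.9040, -2.9560)
v + (F/m)dt = (-1.4880, 1.5480, -0.8760)
α = I⁻¹(τ − ω×Iω) = (-1.6400, -2.9375, 1.9200)
ω' = ω + α·dt = (-1.1312, 1.1650, 1.6536)
Hamilton product q⊗(0,ω) = (0.9191645, 1.5091270, -0.8176744, -1.1912517)
q + ½dt·q⊗(0,ω), renormalized = (-0.8122, 0.1515, -0.0736, -0.5585)

p' = (2.6880, 0.9040, -2.9560)
q' = (-0.8122, 0.1515, -0.0736, -0.5585)
v' = (-1.4880, 1.5480, -0.8760)
ω' = (-1.1312, 1.1650, 1.6536)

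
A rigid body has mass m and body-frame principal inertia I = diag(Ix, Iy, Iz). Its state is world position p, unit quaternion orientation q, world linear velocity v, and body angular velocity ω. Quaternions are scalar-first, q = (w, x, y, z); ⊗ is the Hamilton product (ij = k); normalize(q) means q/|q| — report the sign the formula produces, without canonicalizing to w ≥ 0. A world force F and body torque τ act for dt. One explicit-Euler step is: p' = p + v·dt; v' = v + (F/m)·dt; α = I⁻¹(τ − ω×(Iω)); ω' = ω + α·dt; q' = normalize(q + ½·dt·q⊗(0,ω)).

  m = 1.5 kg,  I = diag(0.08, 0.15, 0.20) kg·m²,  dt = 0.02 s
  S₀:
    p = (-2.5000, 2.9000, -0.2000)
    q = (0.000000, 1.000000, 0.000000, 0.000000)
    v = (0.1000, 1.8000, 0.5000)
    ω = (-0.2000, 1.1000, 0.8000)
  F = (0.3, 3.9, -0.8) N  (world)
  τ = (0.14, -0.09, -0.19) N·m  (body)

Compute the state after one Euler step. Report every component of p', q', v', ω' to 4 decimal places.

linear accel F/m = (0.2000, 2.6000, -0.5333)
p + v·dt = (-2.4980, 2.9360, -0.1900)
v + (F/m)dt = (0.1040, 1.8520, 0.4893)
gyro term ω×Iω = (0.0440, 0.0192, -0.0154)
α = I⁻¹(τ − ω×Iω) = (1.2000, -0.7280, -0.8730)
ω' = ω + α·dt = (-0.1760, 1.0854, 0.7825)
Hamilton product q⊗(0,ω) = (0.2000000, 0.0000000, -0.8000000, 1.1000000)
q' = normalize(q + ½dt·q⊗(0,ω)) = (0.0020, 0.9999, -0.0080, 0.0110)

p' = (-2.4980, 2.9360, -0.1900)
q' = (0.0020, 0.9999, -0.0080, 0.0110)
v' = (0.1040, 1.8520, 0.4893)
ω' = (-0.1760, 1.0854, 0.7825)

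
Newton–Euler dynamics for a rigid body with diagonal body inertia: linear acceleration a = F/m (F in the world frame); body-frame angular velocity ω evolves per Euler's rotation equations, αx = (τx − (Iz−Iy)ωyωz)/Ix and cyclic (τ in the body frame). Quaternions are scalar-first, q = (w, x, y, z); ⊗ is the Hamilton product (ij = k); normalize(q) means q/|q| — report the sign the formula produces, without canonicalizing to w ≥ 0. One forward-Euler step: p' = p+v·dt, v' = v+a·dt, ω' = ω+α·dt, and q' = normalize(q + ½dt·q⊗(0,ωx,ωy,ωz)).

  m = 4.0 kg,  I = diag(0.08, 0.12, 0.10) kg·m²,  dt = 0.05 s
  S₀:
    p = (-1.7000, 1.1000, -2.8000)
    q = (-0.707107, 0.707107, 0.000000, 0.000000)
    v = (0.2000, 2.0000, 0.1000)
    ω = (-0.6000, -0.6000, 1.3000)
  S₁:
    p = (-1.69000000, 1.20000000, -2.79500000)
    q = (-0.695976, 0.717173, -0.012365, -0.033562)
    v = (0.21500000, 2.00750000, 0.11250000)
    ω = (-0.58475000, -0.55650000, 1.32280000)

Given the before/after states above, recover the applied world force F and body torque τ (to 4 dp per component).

F = (1.2000, 0.6000, 1.0000)
τ = (0.0400, 0.1200, 0.0600)

v₁ − v₀ = (0.01500000, 0.00750000, 0.01250000)
applied force F = (1.2000, 0.6000, 1.0000)
ω₁ − ω₀ = (0.01525000, 0.04350000, 0.02280000)
gyro term ω₀×Iω₀ = (0.0156, 0.0156, 0.0144)
τ = I·(Δω/dt) + ω₀×(Iω₀) = (0.0400, 0.1200, 0.0600)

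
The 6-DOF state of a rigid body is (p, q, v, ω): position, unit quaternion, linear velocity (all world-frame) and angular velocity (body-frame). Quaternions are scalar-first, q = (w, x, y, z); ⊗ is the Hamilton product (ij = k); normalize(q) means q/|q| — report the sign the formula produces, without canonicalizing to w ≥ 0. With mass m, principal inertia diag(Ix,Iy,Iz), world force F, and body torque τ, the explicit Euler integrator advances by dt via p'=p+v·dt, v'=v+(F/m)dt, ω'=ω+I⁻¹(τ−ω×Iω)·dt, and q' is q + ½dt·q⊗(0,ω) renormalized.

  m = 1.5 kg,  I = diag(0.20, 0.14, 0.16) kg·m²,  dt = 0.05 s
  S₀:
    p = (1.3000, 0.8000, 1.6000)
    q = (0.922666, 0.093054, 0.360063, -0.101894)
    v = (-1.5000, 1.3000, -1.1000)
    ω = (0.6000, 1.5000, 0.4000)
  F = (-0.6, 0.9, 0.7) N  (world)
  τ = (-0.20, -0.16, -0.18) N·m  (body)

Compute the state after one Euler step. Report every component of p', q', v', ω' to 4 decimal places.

p' = (1.2250, 0.8650, 1.5450)
q' = (0.9080, 0.1142, 0.3919, -0.0945)
v' = (-1.5200, 1.3300, -1.0767)
ω' = (0.5470, 1.4394, 0.3606)

linear accel F/m = (-0.4000, 0.6000, 0.4667)
p' = p + v·dt = (1.2250, 0.8650, 1.5450)
v' = v + a·dt = (-1.5200, 1.3300, -1.0767)
precession coupling ω×(Iω) = (0.0120, 0.0096, -0.0540)
α = I⁻¹(τ − ω×Iω) = (-1.0600, -1.2114, -0.7875)
new body rate ω' = (0.5470, 1.4394, 0.3606)
q⊗(0,ω) = (-0.5551693, 0.8504658, 1.2856410, 0.2926096)
q' = normalize(q + ½dt·q⊗(0,ω)) = (0.9080, 0.1142, 0.3919, -0.0945)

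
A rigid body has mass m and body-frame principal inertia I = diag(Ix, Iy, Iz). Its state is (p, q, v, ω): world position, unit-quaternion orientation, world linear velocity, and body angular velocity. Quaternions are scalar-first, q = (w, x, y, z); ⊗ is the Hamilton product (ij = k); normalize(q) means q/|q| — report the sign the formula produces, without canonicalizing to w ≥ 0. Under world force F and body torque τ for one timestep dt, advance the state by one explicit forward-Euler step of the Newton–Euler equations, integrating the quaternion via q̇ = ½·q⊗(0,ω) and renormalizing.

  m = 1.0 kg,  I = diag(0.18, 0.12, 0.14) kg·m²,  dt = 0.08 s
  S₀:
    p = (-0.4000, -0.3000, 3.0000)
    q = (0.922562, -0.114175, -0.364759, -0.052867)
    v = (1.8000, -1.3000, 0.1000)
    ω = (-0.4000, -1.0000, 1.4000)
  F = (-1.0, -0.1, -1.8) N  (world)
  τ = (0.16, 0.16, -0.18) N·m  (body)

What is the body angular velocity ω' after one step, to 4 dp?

ω' = (-0.3164, -0.8784, 1.3109)

gyro term ω×Iω = (-0.0280, -0.0224, -0.0240)
(τ − ω×Iω)/I = (1.0444, 1.5200, -1.1143)
ω + α·dt = (-0.3164, -0.8784, 1.3109)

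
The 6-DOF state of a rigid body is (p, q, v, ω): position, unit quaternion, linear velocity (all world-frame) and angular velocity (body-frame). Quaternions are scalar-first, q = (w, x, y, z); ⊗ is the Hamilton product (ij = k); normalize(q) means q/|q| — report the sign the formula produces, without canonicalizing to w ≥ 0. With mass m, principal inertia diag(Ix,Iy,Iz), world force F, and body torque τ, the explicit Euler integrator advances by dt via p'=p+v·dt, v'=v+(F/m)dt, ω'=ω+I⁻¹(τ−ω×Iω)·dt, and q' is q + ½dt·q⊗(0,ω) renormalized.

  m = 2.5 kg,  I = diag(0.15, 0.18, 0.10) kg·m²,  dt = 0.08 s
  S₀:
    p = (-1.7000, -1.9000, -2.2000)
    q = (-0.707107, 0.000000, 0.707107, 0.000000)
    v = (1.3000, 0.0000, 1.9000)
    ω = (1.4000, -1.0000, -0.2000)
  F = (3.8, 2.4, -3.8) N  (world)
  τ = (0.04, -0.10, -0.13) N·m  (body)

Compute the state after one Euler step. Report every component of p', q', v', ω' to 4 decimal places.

linear accel F/m = (1.5200, 0.9600, -1.5200)
p' = p + v·dt = (-1.5960, -1.9000, -2.0480)
v' = v + a·dt = (1.4216, 0.0768, 1.7784)
gyro term ω×Iω = (-0.0160, -0.0140, -0.0420)
angular accel α = (0.3733, -0.4778, -0.8800)
new body rate ω' = (1.4299, -1.0382, -0.2704)
q⊗(0,ω) = (0.7071070, -1.1313712, 0.7071070, -0.8485284)
updated quaternion q' = (-0.6772, -0.0451, 0.7336, -0.0339)

p' = (-1.5960, -1.9000, -2.0480)
q' = (-0.6772, -0.0451, 0.7336, -0.0339)
v' = (1.4216, 0.0768, 1.7784)
ω' = (1.4299, -1.0382, -0.2704)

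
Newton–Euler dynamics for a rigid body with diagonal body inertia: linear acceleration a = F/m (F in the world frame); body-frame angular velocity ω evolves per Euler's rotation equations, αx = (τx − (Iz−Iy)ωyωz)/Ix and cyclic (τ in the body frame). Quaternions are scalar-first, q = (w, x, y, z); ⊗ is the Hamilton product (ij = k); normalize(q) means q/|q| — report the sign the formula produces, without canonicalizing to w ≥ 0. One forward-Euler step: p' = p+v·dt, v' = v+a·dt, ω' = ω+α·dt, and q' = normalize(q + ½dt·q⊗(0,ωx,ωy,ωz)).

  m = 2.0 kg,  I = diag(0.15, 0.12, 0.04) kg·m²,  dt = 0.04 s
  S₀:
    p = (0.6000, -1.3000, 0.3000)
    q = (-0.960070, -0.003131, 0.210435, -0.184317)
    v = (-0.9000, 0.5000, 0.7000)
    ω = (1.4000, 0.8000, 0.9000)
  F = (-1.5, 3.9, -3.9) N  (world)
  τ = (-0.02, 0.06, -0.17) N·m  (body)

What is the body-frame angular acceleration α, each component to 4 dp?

α = (0.2507, -0.6550, -3.4100)

precession coupling ω×(Iω) = (-0.0576, 0.1386, -0.0336)
angular accel α = (0.2507, -0.6550, -3.4100)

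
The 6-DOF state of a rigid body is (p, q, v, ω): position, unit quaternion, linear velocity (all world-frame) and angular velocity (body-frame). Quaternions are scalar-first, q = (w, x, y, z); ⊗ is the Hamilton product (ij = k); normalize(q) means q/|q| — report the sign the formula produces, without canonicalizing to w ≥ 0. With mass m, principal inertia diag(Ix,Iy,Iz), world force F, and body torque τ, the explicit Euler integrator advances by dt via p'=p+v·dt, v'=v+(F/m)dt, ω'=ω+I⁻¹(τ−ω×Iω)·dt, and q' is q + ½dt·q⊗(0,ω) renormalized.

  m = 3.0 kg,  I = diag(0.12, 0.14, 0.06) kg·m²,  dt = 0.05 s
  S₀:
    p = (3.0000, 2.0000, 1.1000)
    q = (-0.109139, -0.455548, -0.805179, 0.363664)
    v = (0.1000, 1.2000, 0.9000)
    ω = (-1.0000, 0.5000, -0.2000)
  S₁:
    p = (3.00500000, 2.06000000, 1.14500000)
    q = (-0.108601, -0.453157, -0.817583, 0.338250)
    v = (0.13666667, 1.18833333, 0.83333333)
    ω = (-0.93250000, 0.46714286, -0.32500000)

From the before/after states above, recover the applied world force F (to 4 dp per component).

Δv = v₁−v₀ = (0.03666667, -0.01166667, -0.06666667)
applied force F = (2.2000, -0.7000, -4.0000)

F = (2.2000, -0.7000, -4.0000)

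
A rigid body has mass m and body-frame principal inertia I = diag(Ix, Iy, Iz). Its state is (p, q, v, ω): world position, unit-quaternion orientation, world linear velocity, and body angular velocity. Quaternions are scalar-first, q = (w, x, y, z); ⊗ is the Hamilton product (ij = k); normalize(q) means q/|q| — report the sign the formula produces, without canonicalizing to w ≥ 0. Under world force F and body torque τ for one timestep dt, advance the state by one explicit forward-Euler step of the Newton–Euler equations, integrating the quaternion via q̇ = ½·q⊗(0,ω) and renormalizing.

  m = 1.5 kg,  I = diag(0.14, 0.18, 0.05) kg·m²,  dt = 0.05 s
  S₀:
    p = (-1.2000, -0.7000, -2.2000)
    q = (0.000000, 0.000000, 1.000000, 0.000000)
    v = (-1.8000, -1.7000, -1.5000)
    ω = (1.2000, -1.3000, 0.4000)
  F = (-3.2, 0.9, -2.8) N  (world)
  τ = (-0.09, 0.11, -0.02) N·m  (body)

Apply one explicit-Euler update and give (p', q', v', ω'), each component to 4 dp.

a = (-2.1333, 0.6000, -1.8667)
new position p' = (-1.2900, -0.7850, -2.2750)
new velocity v' = (-1.9067, -1.6700, -1.5933)
precession coupling ω×(Iω) = (0.0676, 0.0432, -0.0624)
angular accel α = (-1.1257, 0.3711, 0.8480)
ω' = ω + α·dt = (1.1437, -1.2814, 0.4424)
Hamilton product q⊗(0,ω) = (1.3000000, 0.4000000, 0.0000000, -1.2000000)
q' = normalize(q + ½dt·q⊗(0,ω)) = (0.0325, 0.0100, 0.9990, -0.0300)

p' = (-1.2900, -0.7850, -2.2750)
q' = (0.0325, 0.0100, 0.9990, -0.0300)
v' = (-1.9067, -1.6700, -1.5933)
ω' = (1.1437, -1.2814, 0.4424)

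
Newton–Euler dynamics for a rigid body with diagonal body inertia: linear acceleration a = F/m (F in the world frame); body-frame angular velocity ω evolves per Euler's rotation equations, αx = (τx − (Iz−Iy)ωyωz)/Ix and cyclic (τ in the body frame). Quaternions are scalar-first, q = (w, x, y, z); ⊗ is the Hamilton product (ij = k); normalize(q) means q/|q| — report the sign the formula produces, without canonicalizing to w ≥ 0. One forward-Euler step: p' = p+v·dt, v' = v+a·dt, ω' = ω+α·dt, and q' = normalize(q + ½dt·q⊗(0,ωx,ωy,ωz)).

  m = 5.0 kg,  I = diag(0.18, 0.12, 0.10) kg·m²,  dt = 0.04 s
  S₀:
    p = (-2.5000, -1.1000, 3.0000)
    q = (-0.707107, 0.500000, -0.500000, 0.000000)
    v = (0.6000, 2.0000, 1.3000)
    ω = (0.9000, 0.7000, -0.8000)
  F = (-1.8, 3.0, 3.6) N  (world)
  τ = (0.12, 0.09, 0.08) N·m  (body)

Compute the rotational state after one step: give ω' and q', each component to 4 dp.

angular accel α = (0.6044, 1.2300, 1.1780)
ω + α·dt = (0.9242, 0.7492, -0.7529)
q⊗(0,ω) = (-0.1000000, -0.2363963, -0.0949749, 1.3656856)
updated quaternion q' = (-0.7088, 0.4951, -0.5017, 0.0273)

ω' = (0.9242, 0.7492, -0.7529)
q' = (-0.7088, 0.4951, -0.5017, 0.0273)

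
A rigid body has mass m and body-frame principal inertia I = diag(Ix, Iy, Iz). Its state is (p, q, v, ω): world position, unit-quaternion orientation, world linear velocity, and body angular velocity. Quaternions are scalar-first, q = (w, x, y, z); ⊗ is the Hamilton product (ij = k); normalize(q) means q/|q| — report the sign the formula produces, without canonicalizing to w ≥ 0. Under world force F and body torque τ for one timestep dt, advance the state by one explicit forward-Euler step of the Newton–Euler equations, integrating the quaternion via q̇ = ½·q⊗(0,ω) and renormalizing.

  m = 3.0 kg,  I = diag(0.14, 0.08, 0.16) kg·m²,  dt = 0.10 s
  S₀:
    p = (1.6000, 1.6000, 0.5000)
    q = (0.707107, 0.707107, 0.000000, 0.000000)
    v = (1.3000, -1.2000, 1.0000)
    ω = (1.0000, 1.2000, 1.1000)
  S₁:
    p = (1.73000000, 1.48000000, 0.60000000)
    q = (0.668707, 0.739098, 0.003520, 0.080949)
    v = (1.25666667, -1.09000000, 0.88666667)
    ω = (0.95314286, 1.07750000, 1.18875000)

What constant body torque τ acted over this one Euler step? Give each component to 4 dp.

τ = (0.0400, -0.1200, 0.0700)

ω₁ − ω₀ = (-0.04685714, -0.12250000, 0.08875000)
applied torque τ = (0.0400, -0.1200, 0.0700)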